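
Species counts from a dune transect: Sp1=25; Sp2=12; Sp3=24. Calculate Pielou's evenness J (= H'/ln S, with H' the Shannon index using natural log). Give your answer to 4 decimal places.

0.9580

Total N = 25+12+24 = 61, so the proportions are 0.409836, 0.196721, 0.393443 (working shown to 6 dp, full precision carried).
H' = −Σ pᵢ ln pᵢ = −((-0.365573) + (-0.319862) + (-0.367011)) = 1.052447.
With S = 3 species, ln S = 1.098612, so J = 1.052447/1.098612 = 0.957978, i.e. 0.9580 to 4 decimal places.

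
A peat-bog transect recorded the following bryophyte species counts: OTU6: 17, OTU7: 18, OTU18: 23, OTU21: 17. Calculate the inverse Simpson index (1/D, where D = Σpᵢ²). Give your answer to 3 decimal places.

Total N = 17+18+23+17 = 75, so the proportions are 0.2266667, 0.24, 0.3066667, 0.2266667 (working shown to 7 dp, full precision carried).
D = 0.2266667² + 0.24² + 0.3066667² + 0.2266667² = 0.0513778 + 0.0576000 + 0.0940444 + 0.0513778 = 0.2544000.
So 1/D = 3.93082, i.e. 3.931 to 3 decimal places.

3.931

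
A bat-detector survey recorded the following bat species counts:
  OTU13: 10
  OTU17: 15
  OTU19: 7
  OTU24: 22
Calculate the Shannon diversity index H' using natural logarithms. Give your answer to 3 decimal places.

1.299

Total N = 10+15+7+22 = 54, so the proportions are 0.18519, 0.27778, 0.12963, 0.40741 (working shown to 5 dp, full precision carried).
Each pᵢ ln pᵢ term: 0.18519×(-1.68640)=-0.31230, 0.27778×(-1.28093)=-0.35581, 0.12963×(-2.04307)=-0.26484, 0.40741×(-0.89794)=-0.36583.
Sum = -1.29878, so H' = 1.299.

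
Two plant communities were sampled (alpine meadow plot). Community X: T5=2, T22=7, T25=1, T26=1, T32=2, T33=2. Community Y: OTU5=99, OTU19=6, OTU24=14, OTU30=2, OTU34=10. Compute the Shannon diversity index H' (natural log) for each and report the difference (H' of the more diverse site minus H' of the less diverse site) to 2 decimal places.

0.67

Community X: N=15, proportions 0.1333, 0.4667, 0.0667, 0.0667, 0.1333, 0.1333, giving H' = 1.5227 (working shown to 4 dp, full precision carried).
Community Y: N=131, proportions 0.7557, 0.0458, 0.1069, 0.0153, 0.0763, giving H' = 0.8521.
Difference = |1.5227 − 0.8521| = 0.6706, i.e. 0.67 to 2 decimal places.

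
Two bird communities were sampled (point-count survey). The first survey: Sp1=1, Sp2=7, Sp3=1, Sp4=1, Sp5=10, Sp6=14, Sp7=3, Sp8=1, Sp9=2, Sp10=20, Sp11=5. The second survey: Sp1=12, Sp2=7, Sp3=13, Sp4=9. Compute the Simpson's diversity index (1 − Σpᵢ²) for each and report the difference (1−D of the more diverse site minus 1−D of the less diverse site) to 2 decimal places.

0.08

The first survey: N=65, proportions 0.01538, 0.10769, 0.01538, 0.01538, 0.15385, 0.21538, 0.04615, 0.01538, 0.03077, 0.30769, 0.07692, giving 1−D = 0.81373 (working shown to 5 dp, full precision carried).
The second survey: N=41, proportions 0.29268, 0.17073, 0.31707, 0.21951, giving 1−D = 0.73647.
Difference = |0.81373 − 0.73647| = 0.07726, i.e. 0.08 to 2 decimal places.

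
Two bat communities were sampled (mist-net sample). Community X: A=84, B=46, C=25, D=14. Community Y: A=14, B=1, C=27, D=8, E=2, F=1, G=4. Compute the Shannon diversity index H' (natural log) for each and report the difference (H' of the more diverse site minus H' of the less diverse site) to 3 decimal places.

0.230

Community X: N=169, proportions 0.49704, 0.27219, 0.14793, 0.08284, giving H' = 1.19070 (working shown to 5 dp, full precision carried).
Community Y: N=57, proportions 0.24561, 0.01754, 0.47368, 0.14035, 0.03509, 0.01754, 0.07018, giving H' = 1.42022.
Difference = |1.19070 − 1.42022| = 0.22952, i.e. 0.230 to 3 decimal places.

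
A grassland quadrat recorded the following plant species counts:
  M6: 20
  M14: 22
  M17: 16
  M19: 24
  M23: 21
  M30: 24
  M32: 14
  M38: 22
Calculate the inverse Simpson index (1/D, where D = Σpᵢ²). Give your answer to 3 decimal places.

7.785

Total N = 20+22+16+24+21+24+14+22 = 163, so the proportions are 0.1226994, 0.1349693, 0.0981595, 0.1472393, 0.1288344, 0.1472393, 0.0858896, 0.1349693 (working shown to 7 dp, full precision carried).
D = 0.1226994² + 0.1349693² + 0.0981595² + 0.1472393² + 0.1288344² + 0.1472393² + 0.0858896² + 0.1349693² = 0.0150551 + 0.0182167 + 0.0096353 + 0.0216794 + 0.0165983 + 0.0216794 + 0.0073770 + 0.0182167 = 0.1284580.
So 1/D = 7.78465, i.e. 7.785 to 3 decimal places.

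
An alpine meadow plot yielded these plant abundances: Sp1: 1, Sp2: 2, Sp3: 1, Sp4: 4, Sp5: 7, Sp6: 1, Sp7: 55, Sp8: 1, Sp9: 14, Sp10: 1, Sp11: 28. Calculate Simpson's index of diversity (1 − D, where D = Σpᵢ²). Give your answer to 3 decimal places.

0.692

Total N = 1+2+1+4+7+1+55+1+14+1+28 = 115, so the proportions are 0.0087, 0.01739, 0.0087, 0.03478, 0.06087, 0.0087, 0.47826, 0.0087, 0.12174, 0.0087, 0.24348 (working shown to 5 dp, full precision carried).
D = 0.0087² + 0.01739² + 0.0087² + 0.03478² + 0.06087² + 0.0087² + 0.47826² + 0.0087² + 0.12174² + 0.0087² + 0.24348² = 0.00008 + 0.00030 + 0.00008 + 0.00121 + 0.00371 + 0.00008 + 0.22873 + 0.00008 + 0.01482 + 0.00008 + 0.05928 = 0.30843.
So 1 − D = 0.69157, i.e. 0.692 to 3 decimal places.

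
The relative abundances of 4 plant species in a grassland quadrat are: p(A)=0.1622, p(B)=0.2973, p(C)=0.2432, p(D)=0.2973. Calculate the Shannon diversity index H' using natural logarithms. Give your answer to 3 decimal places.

Each pᵢ ln pᵢ term (working shown to 5 dp, full precision carried): 0.1622×(-1.81893)=-0.29503, 0.2973×(-1.21301)=-0.36063, 0.2432×(-1.41387)=-0.34385, 0.2973×(-1.21301)=-0.36063.
Sum = -1.36014, so H' = 1.360.

1.360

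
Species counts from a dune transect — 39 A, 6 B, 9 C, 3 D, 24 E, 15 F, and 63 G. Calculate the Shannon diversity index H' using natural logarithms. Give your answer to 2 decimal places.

1.58

Total N = 39+6+9+3+24+15+63 = 159, so the proportions are 0.2453, 0.0377, 0.0566, 0.0189, 0.1509, 0.0943, 0.3962 (working shown to 4 dp, full precision carried).
Each pᵢ ln pᵢ term: 0.2453×(-1.4053)=-0.3447, 0.0377×(-3.2771)=-0.1237, 0.0566×(-2.8717)=-0.1625, 0.0189×(-3.9703)=-0.0749, 0.1509×(-1.8909)=-0.2854, 0.0943×(-2.3609)=-0.2227, 0.3962×(-0.9258)=-0.3668.
Sum = -1.5808, so H' = 1.58.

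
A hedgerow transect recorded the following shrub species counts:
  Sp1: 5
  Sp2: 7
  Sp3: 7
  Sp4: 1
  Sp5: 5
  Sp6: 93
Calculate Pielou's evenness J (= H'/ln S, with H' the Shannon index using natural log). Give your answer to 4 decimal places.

0.4639

Total N = 5+7+7+1+5+93 = 118, so the proportions are 0.042373, 0.059322, 0.059322, 0.008475, 0.042373, 0.788136 (working shown to 6 dp, full precision carried).
H' = −Σ pᵢ ln pᵢ = −((-0.133951) + (-0.167571) + (-0.167571) + (-0.040430) + (-0.133951) + (-0.187643)) = 0.831118.
With S = 6 species, ln S = 1.791759, so J = 0.831118/1.791759 = 0.463856, i.e. 0.4639 to 4 decimal places.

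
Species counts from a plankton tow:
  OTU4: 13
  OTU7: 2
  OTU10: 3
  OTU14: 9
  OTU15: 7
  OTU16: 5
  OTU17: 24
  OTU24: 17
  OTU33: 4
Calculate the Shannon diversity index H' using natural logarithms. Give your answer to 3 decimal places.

Total N = 13+2+3+9+7+5+24+17+4 = 84, so the proportions are 0.15476, 0.02381, 0.03571, 0.10714, 0.08333, 0.05952, 0.28571, 0.20238, 0.04762 (working shown to 5 dp, full precision carried).
Each pᵢ ln pᵢ term: 0.15476×(-1.86587)=-0.28877, 0.02381×(-3.73767)=-0.08899, 0.03571×(-3.33220)=-0.11901, 0.10714×(-2.23359)=-0.23931, 0.08333×(-2.48491)=-0.20708, 0.05952×(-2.82138)=-0.16794, 0.28571×(-1.25276)=-0.35793, 0.20238×(-1.59760)=-0.32332, 0.04762×(-3.04452)=-0.14498.
Sum = -1.93733, so H' = 1.937.

1.937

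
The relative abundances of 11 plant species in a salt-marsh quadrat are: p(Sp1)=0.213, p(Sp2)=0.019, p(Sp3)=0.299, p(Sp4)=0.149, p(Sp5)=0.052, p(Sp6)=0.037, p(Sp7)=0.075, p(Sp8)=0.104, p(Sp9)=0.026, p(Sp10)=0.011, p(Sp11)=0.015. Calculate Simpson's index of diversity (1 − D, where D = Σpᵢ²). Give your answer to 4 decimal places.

0.8211

D = 0.213² + 0.019² + 0.299² + 0.149² + 0.052² + 0.037² + 0.075² + 0.104² + 0.026² + 0.011² + 0.015² = 0.045369 + 0.000361 + 0.089401 + 0.022201 + 0.002704 + 0.001369 + 0.005625 + 0.010816 + 0.000676 + 0.000121 + 0.000225 = 0.178868 (working shown to 6 dp, full precision carried).
So 1 − D = 0.821132, i.e. 0.8211 to 4 decimal places.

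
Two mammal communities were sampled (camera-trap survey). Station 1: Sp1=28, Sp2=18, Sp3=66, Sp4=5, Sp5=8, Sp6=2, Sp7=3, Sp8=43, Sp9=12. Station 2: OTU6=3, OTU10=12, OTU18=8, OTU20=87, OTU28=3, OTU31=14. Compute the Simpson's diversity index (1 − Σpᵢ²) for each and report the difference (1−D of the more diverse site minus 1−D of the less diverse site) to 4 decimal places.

Station 1: N=185, proportions 0.151351, 0.097297, 0.356757, 0.027027, 0.043243, 0.010811, 0.016216, 0.232432, 0.064865, giving 1−D = 0.779138 (working shown to 6 dp, full precision carried).
Station 2: N=127, proportions 0.023622, 0.094488, 0.062992, 0.685039, 0.023622, 0.110236, giving 1−D = 0.504557.
Difference = |0.779138 − 0.504557| = 0.274581, i.e. 0.2746 to 4 decimal places.

0.2746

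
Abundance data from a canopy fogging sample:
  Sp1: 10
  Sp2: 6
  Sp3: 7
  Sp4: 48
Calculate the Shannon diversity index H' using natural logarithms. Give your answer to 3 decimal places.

Total N = 10+6+7+48 = 71, so the proportions are 0.14085, 0.08451, 0.09859, 0.67606 (working shown to 5 dp, full precision carried).
Each pᵢ ln pᵢ term: 0.14085×(-1.96009)=-0.27607, 0.08451×(-2.47092)=-0.20881, 0.09859×(-2.31677)=-0.22841, 0.67606×(-0.39148)=-0.26466.
Sum = -0.97796, so H' = 0.978.

0.978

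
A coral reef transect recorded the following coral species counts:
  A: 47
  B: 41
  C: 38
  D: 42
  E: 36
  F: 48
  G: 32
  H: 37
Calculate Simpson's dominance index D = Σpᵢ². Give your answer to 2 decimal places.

0.13

Total N = 47+41+38+42+36+48+32+37 = 321, so the proportions are 0.1464, 0.1277, 0.1184, 0.1308, 0.1121, 0.1495, 0.0997, 0.1153 (working shown to 4 dp, full precision carried).
D = 0.1464² + 0.1277² + 0.1184² + 0.1308² + 0.1121² + 0.1495² + 0.0997² + 0.1153² = 0.0214 + 0.0163 + 0.0140 + 0.0171 + 0.0126 + 0.0224 + 0.0099 + 0.0133 = 0.1270.
To 2 decimal places, D = 0.13.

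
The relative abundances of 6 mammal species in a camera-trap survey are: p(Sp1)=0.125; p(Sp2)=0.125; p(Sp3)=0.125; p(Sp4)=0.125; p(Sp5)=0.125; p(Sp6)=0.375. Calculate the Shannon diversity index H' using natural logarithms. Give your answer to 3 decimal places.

Each pᵢ ln pᵢ term (working shown to 5 dp, full precision carried): 0.125×(-2.07944)=-0.25993, 0.125×(-2.07944)=-0.25993, 0.125×(-2.07944)=-0.25993, 0.125×(-2.07944)=-0.25993, 0.125×(-2.07944)=-0.25993, 0.375×(-0.98083)=-0.36781.
Sum = -1.66746, so H' = 1.667.

1.667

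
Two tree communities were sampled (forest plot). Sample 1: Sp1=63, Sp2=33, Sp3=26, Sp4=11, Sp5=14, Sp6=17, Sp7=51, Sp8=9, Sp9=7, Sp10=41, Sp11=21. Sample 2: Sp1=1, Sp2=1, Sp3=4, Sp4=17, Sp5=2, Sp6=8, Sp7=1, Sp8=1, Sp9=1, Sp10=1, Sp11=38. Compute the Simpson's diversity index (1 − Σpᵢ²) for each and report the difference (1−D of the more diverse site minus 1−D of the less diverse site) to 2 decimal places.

0.19

Sample 1: N=293, proportions 0.215, 0.1126, 0.0887, 0.0375, 0.0478, 0.058, 0.1741, 0.0307, 0.0239, 0.1399, 0.0717, giving 1−D = 0.8696 (working shown to 4 dp, full precision carried).
Sample 2: N=75, proportions 0.0133, 0.0133, 0.0533, 0.2267, 0.0267, 0.1067, 0.0133, 0.0133, 0.0133, 0.0133, 0.5067, giving 1−D = 0.6759.
Difference = |0.8696 − 0.6759| = 0.1937, i.e. 0.19 to 2 decimal places.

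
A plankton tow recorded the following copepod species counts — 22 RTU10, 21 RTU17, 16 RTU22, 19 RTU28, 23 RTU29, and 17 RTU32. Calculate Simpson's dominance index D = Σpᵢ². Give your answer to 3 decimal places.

0.169

Total N = 22+21+16+19+23+17 = 118, so the proportions are 0.186441, 0.177966, 0.135593, 0.161017, 0.194915, 0.144068 (working shown to 6 dp, full precision carried).
D = 0.186441² + 0.177966² + 0.135593² + 0.161017² + 0.194915² + 0.144068² = 0.034760 + 0.031672 + 0.018386 + 0.025926 + 0.037992 + 0.020756 = 0.169492.
To 3 decimal places, D = 0.169.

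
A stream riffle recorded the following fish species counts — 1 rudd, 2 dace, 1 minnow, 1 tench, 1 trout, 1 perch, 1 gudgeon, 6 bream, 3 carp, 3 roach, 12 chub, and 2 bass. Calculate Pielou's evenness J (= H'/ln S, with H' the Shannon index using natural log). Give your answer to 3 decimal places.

Total N = 1+2+1+1+1+1+1+6+3+3+12+2 = 34, so the proportions are 0.02941, 0.05882, 0.02941, 0.02941, 0.02941, 0.02941, 0.02941, 0.17647, 0.08824, 0.08824, 0.35294, 0.05882 (working shown to 5 dp, full precision carried).
H' = −Σ pᵢ ln pᵢ = −((-0.10372) + (-0.16666) + (-0.10372) + (-0.10372) + (-0.10372) + (-0.10372) + (-0.10372) + (-0.30611) + (-0.21421) + (-0.21421) + (-0.36757) + (-0.16666)) = 2.05772.
With S = 12 species, ln S = 2.48491, so J = 2.05772/2.48491 = 0.82809, i.e. 0.828 to 3 decimal places.

0.828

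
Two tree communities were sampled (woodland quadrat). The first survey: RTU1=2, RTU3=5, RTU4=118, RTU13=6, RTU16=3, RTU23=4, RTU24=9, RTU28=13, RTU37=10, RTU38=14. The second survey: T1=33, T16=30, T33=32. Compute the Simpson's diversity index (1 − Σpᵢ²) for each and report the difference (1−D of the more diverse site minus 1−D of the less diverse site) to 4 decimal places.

The first survey: N=184, proportions 0.0108696, 0.0271739, 0.6413043, 0.0326087, 0.0163043, 0.0217391, 0.048913, 0.0706522, 0.0543478, 0.076087, giving 1−D = 0.5699433 (working shown to 7 dp, full precision carried).
The second survey: N=95, proportions 0.3473684, 0.3157895, 0.3368421, giving 1−D = 0.6661496.
Difference = |0.5699433 − 0.6661496| = 0.0962063, i.e. 0.0962 to 4 decimal places.

0.0962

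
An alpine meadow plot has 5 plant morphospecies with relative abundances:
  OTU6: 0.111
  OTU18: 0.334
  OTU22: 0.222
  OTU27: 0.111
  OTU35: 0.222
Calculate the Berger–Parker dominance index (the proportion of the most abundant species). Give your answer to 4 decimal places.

The largest proportion is 0.334, i.e. d = 0.3340 to 4 decimal places.

0.3340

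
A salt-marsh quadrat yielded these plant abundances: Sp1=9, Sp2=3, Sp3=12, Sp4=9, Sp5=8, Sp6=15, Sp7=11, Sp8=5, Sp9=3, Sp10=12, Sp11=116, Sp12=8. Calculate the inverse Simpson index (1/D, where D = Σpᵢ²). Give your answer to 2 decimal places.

3.09

Total N = 9+3+12+9+8+15+11+5+3+12+116+8 = 211, so the proportions are 0.04265, 0.01422, 0.05687, 0.04265, 0.03791, 0.07109, 0.05213, 0.0237, 0.01422, 0.05687, 0.54976, 0.03791 (working shown to 5 dp, full precision carried).
D = 0.04265² + 0.01422² + 0.05687² + 0.04265² + 0.03791² + 0.07109² + 0.05213² + 0.0237² + 0.01422² + 0.05687² + 0.54976² + 0.03791² = 0.00182 + 0.00020 + 0.00323 + 0.00182 + 0.00144 + 0.00505 + 0.00272 + 0.00056 + 0.00020 + 0.00323 + 0.30224 + 0.00144 = 0.32396.
So 1/D = 3.0868, i.e. 3.09 to 2 decimal places.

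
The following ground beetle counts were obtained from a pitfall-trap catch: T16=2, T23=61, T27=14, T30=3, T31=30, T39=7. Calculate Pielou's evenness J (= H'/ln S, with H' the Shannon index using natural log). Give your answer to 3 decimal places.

0.711

Total N = 2+61+14+3+30+7 = 117, so the proportions are 0.01709, 0.52137, 0.11966, 0.02564, 0.25641, 0.05983 (working shown to 5 dp, full precision carried).
H' = −Σ pᵢ ln pᵢ = −((-0.06956) + (-0.33957) + (-0.25405) + (-0.09394) + (-0.34897) + (-0.16849)) = 1.27457.
With S = 6 species, ln S = 1.79176, so J = 1.27457/1.79176 = 0.71135, i.e. 0.711 to 3 decimal places.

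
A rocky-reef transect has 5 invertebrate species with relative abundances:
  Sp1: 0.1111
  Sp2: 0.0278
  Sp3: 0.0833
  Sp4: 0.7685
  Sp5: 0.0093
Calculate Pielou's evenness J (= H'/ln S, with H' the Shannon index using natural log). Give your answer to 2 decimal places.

0.49

H' = −Σ pᵢ ln pᵢ = −((-0.24412) + (-0.09960) + (-0.20703) + (-0.20236) + (-0.04350)) = 0.79661 (working shown to 5 dp, full precision carried).
With S = 5 species, ln S = 1.60944, so J = 0.79661/1.60944 = 0.49496, i.e. 0.49 to 2 decimal places.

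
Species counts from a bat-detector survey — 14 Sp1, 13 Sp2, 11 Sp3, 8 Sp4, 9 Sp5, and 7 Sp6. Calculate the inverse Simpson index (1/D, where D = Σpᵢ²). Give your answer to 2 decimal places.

5.65

Total N = 14+13+11+8+9+7 = 62, so the proportions are 0.225806, 0.209677, 0.177419, 0.129032, 0.145161, 0.112903 (working shown to 6 dp, full precision carried).
D = 0.225806² + 0.209677² + 0.177419² + 0.129032² + 0.145161² + 0.112903² = 0.050989 + 0.043965 + 0.031478 + 0.016649 + 0.021072 + 0.012747 = 0.176899.
So 1/D = 5.6529, i.e. 5.65 to 2 decimal places.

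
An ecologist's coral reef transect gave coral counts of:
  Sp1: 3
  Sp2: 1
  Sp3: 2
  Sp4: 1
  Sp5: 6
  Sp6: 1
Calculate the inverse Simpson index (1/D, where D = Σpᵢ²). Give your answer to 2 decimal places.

Total N = 3+1+2+1+6+1 = 14, so the proportions are 0.214286, 0.071429, 0.142857, 0.071429, 0.428571, 0.071429 (working shown to 6 dp, full precision carried).
D = 0.214286² + 0.071429² + 0.142857² + 0.071429² + 0.428571² + 0.071429² = 0.045918 + 0.005102 + 0.020408 + 0.005102 + 0.183673 + 0.005102 = 0.265306.
So 1/D = 3.7692, i.e. 3.77 to 2 decimal places.

3.77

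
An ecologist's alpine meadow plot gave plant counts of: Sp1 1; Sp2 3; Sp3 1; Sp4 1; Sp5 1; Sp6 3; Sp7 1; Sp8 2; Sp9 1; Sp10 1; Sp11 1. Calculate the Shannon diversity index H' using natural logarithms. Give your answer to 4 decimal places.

Total N = 1+3+1+1+1+3+1+2+1+1+1 = 16, so the proportions are 0.0625, 0.1875, 0.0625, 0.0625, 0.0625, 0.1875, 0.0625, 0.125, 0.0625, 0.0625, 0.0625 (working shown to 6 dp, full precision carried).
Each pᵢ ln pᵢ term: 0.0625×(-2.772589)=-0.173287, 0.1875×(-1.673976)=-0.313871, 0.0625×(-2.772589)=-0.173287, 0.0625×(-2.772589)=-0.173287, 0.0625×(-2.772589)=-0.173287, 0.1875×(-1.673976)=-0.313871, 0.0625×(-2.772589)=-0.173287, 0.125×(-2.079442)=-0.259930, 0.0625×(-2.772589)=-0.173287, 0.0625×(-2.772589)=-0.173287, 0.0625×(-2.772589)=-0.173287.
Sum = -2.273966, so H' = 2.2740.

2.2740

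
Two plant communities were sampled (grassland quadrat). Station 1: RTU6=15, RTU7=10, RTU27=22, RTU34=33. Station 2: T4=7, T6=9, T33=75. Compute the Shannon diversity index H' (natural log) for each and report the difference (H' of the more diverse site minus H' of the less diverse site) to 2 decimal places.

Station 1: N=80, proportions 0.1875, 0.125, 0.275, 0.4125, giving H' = 1.2941 (working shown to 4 dp, full precision carried).
Station 2: N=91, proportions 0.0769, 0.0989, 0.8242, giving H' = 0.5855.
Difference = |1.2941 − 0.5855| = 0.7086, i.e. 0.71 to 2 decimal places.

0.71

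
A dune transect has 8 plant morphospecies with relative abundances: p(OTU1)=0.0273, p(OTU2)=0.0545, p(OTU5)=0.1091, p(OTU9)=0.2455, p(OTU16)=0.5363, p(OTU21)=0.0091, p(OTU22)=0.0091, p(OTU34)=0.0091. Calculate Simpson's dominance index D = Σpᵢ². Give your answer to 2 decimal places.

D = 0.0273² + 0.0545² + 0.1091² + 0.2455² + 0.5363² + 0.0091² + 0.0091² + 0.0091² = 0.0007 + 0.0030 + 0.0119 + 0.0603 + 0.2876 + 0.0001 + 0.0001 + 0.0001 = 0.3638 (working shown to 4 dp, full precision carried).
To 2 decimal places, D = 0.36.

0.36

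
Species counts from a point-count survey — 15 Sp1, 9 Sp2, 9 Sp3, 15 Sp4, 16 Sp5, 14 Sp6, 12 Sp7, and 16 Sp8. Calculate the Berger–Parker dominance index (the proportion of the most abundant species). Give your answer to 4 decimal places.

0.1509

Total N = 15+9+9+15+16+14+12+16 = 106, so the proportions are 0.141509, 0.084906, 0.084906, 0.141509, 0.150943, 0.132075, 0.113208, 0.150943 (working shown to 6 dp, full precision carried).
The largest proportion is 0.150943, i.e. d = 0.1509 to 4 decimal places.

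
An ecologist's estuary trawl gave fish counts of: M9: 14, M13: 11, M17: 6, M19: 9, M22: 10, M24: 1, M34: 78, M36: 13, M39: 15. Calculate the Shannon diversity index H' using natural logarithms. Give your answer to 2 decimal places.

Total N = 14+11+6+9+10+1+78+13+15 = 157, so the proportions are 0.0892, 0.0701, 0.0382, 0.0573, 0.0637, 0.0064, 0.4968, 0.0828, 0.0955 (working shown to 4 dp, full precision carried).
Each pᵢ ln pᵢ term: 0.0892×(-2.4172)=-0.2155, 0.0701×(-2.6584)=-0.1863, 0.0382×(-3.2645)=-0.1248, 0.0573×(-2.8590)=-0.1639, 0.0637×(-2.7537)=-0.1754, 0.0064×(-5.0562)=-0.0322, 0.4968×(-0.6995)=-0.3475, 0.0828×(-2.4913)=-0.2063, 0.0955×(-2.3482)=-0.2243.
Sum = -1.6762, so H' = 1.68.

1.68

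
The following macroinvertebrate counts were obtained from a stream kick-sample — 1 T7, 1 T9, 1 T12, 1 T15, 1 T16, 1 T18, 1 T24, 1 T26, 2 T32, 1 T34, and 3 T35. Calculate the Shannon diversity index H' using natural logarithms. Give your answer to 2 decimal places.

2.30

Total N = 1+1+1+1+1+1+1+1+2+1+3 = 14, so the proportions are 0.0714, 0.0714, 0.0714, 0.0714, 0.0714, 0.0714, 0.0714, 0.0714, 0.1429, 0.0714, 0.2143 (working shown to 4 dp, full precision carried).
Each pᵢ ln pᵢ term: 0.0714×(-2.6391)=-0.1885, 0.0714×(-2.6391)=-0.1885, 0.0714×(-2.6391)=-0.1885, 0.0714×(-2.6391)=-0.1885, 0.0714×(-2.6391)=-0.1885, 0.0714×(-2.6391)=-0.1885, 0.0714×(-2.6391)=-0.1885, 0.0714×(-2.6391)=-0.1885, 0.1429×(-1.9459)=-0.2780, 0.0714×(-2.6391)=-0.1885, 0.2143×(-1.5404)=-0.3301.
Sum = -2.3046, so H' = 2.30.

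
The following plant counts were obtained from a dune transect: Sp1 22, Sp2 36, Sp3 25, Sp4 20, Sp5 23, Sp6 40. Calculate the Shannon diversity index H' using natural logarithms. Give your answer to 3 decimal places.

1.756

Total N = 22+36+25+20+23+40 = 166, so the proportions are 0.13253, 0.21687, 0.1506, 0.12048, 0.13855, 0.24096 (working shown to 5 dp, full precision carried).
Each pᵢ ln pᵢ term: 0.13253×(-2.02095)=-0.26784, 0.21687×(-1.52847)=-0.33148, 0.1506×(-1.89311)=-0.28511, 0.12048×(-2.11626)=-0.25497, 0.13855×(-1.97649)=-0.27385, 0.24096×(-1.42311)=-0.34292.
Sum = -1.75616, so H' = 1.756.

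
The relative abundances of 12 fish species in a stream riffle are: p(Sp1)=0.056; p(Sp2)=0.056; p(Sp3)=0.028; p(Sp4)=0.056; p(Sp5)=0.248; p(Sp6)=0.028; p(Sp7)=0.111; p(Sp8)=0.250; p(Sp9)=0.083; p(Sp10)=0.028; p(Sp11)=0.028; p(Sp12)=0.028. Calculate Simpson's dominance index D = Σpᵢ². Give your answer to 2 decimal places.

0.16

D = 0.056² + 0.056² + 0.028² + 0.056² + 0.248² + 0.028² + 0.111² + 0.25² + 0.083² + 0.028² + 0.028² + 0.028² = 0.0031 + 0.0031 + 0.0008 + 0.0031 + 0.0615 + 0.0008 + 0.0123 + 0.0625 + 0.0069 + 0.0008 + 0.0008 + 0.0008 = 0.1565 (working shown to 4 dp, full precision carried).
To 2 decimal places, D = 0.16.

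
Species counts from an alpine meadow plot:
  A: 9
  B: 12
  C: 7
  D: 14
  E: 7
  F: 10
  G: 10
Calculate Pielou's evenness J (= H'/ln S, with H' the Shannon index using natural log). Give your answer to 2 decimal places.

Total N = 9+12+7+14+7+10+10 = 69, so the proportions are 0.1304, 0.1739, 0.1014, 0.2029, 0.1014, 0.1449, 0.1449 (working shown to 4 dp, full precision carried).
H' = −Σ pᵢ ln pᵢ = −((-0.2657) + (-0.3042) + (-0.2321) + (-0.3236) + (-0.2321) + (-0.2799) + (-0.2799)) = 1.9177.
With S = 7 species, ln S = 1.9459, so J = 1.9177/1.9459 = 0.9855, i.e. 0.99 to 2 decimal places.

0.99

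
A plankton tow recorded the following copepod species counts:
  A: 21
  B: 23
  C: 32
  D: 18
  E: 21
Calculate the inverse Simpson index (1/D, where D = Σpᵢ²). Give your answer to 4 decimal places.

Total N = 21+23+32+18+21 = 115, so the proportions are 0.1826087, 0.2, 0.27826087, 0.15652174, 0.1826087 (working shown to 8 dp, full precision carried).
D = 0.1826087² + 0.2² + 0.27826087² + 0.15652174² + 0.1826087² = 0.03334594 + 0.04000000 + 0.07742911 + 0.02449905 + 0.03334594 = 0.20862004.
So 1/D = 4.793403, i.e. 4.7934 to 4 decimal places.

4.7934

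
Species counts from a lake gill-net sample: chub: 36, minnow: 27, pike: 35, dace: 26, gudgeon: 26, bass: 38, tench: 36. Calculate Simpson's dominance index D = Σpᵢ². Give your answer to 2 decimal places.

0.15

Total N = 36+27+35+26+26+38+36 = 224, so the proportions are 0.1607, 0.1205, 0.1562, 0.1161, 0.1161, 0.1696, 0.1607 (working shown to 4 dp, full precision carried).
D = 0.1607² + 0.1205² + 0.1562² + 0.1161² + 0.1161² + 0.1696² + 0.1607² = 0.0258 + 0.0145 + 0.0244 + 0.0135 + 0.0135 + 0.0288 + 0.0258 = 0.1463.
To 2 decimal places, D = 0.15.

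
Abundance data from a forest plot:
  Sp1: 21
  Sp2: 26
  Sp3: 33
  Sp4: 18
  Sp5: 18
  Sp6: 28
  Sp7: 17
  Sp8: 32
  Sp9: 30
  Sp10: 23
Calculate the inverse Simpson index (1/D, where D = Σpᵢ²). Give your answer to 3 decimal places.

9.485

Total N = 21+26+33+18+18+28+17+32+30+23 = 246, so the proportions are 0.0853659, 0.1056911, 0.1341463, 0.0731707, 0.0731707, 0.1138211, 0.0691057, 0.1300813, 0.1219512, 0.0934959 (working shown to 7 dp, full precision carried).
D = 0.0853659² + 0.1056911² + 0.1341463² + 0.0731707² + 0.0731707² + 0.1138211² + 0.0691057² + 0.1300813² + 0.1219512² + 0.0934959² = 0.0072873 + 0.0111706 + 0.0179952 + 0.0053540 + 0.0053540 + 0.0129553 + 0.0047756 + 0.0169211 + 0.0148721 + 0.0087415 = 0.1054267.
So 1/D = 9.48527, i.e. 9.485 to 3 decimal places.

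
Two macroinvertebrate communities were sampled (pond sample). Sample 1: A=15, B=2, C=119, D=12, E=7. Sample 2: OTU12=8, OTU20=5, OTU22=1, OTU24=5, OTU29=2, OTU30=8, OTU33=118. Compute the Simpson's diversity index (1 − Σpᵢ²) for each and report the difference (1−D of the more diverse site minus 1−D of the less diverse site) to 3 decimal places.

Sample 1: N=155, proportions 0.09677, 0.0129, 0.76774, 0.07742, 0.04516, giving 1−D = 0.39301 (working shown to 5 dp, full precision carried).
Sample 2: N=147, proportions 0.05442, 0.03401, 0.0068, 0.03401, 0.01361, 0.05442, 0.80272, giving 1−D = 0.34717.
Difference = |0.39301 − 0.34717| = 0.04584, i.e. 0.046 to 3 decimal places.

0.046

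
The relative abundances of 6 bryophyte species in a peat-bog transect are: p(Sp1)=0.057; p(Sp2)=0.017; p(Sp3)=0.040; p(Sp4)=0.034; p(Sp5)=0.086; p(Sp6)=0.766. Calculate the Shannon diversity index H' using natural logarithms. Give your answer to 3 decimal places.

0.891

Each pᵢ ln pᵢ term (working shown to 5 dp, full precision carried): 0.057×(-2.86470)=-0.16329, 0.017×(-4.07454)=-0.06927, 0.04×(-3.21888)=-0.12876, 0.034×(-3.38139)=-0.11497, 0.086×(-2.45341)=-0.21099, 0.766×(-0.26657)=-0.20420.
Sum = -0.89147, so H' = 0.891.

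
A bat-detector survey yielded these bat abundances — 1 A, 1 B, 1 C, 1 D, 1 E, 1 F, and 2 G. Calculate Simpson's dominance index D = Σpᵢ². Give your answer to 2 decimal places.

Total N = 1+1+1+1+1+1+2 = 8, so the proportions are 0.125, 0.125, 0.125, 0.125, 0.125, 0.125, 0.25 (working shown to 4 dp, full precision carried).
D = 0.125² + 0.125² + 0.125² + 0.125² + 0.125² + 0.125² + 0.25² = 0.0156 + 0.0156 + 0.0156 + 0.0156 + 0.0156 + 0.0156 + 0.0625 = 0.1562.
To 2 decimal places, D = 0.16.

0.16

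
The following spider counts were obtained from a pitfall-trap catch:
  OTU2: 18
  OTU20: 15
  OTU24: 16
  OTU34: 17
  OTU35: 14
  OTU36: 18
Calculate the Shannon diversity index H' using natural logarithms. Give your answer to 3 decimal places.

1.788

Total N = 18+15+16+17+14+18 = 98, so the proportions are 0.18367, 0.15306, 0.16327, 0.17347, 0.14286, 0.18367 (working shown to 5 dp, full precision carried).
Each pᵢ ln pᵢ term: 0.18367×(-1.69460)=-0.31125, 0.15306×(-1.87692)=-0.28728, 0.16327×(-1.81238)=-0.29590, 0.17347×(-1.75175)=-0.30388, 0.14286×(-1.94591)=-0.27799, 0.18367×(-1.69460)=-0.31125.
Sum = -1.78755, so H' = 1.788.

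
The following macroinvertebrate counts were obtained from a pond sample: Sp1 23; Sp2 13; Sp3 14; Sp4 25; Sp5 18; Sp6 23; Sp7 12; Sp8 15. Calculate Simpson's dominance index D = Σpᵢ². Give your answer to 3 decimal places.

Total N = 23+13+14+25+18+23+12+15 = 143, so the proportions are 0.16084, 0.09091, 0.0979, 0.17483, 0.12587, 0.16084, 0.08392, 0.1049 (working shown to 5 dp, full precision carried).
D = 0.16084² + 0.09091² + 0.0979² + 0.17483² + 0.12587² + 0.16084² + 0.08392² + 0.1049² = 0.02587 + 0.00826 + 0.00958 + 0.03056 + 0.01584 + 0.02587 + 0.00704 + 0.01100 = 0.13404.
To 3 decimal places, D = 0.134.

0.134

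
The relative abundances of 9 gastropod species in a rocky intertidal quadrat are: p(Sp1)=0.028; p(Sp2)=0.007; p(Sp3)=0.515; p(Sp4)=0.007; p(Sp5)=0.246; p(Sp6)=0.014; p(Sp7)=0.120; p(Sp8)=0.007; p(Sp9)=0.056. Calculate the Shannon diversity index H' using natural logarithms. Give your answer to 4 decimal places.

Each pᵢ ln pᵢ term (working shown to 6 dp, full precision carried): 0.028×(-3.575551)=-0.100115, 0.007×(-4.961845)=-0.034733, 0.515×(-0.663588)=-0.341748, 0.007×(-4.961845)=-0.034733, 0.246×(-1.402424)=-0.344996, 0.014×(-4.268698)=-0.059762, 0.12×(-2.120264)=-0.254432, 0.007×(-4.961845)=-0.034733, 0.056×(-2.882404)=-0.161415.
Sum = -1.366666, so H' = 1.3667.

1.3667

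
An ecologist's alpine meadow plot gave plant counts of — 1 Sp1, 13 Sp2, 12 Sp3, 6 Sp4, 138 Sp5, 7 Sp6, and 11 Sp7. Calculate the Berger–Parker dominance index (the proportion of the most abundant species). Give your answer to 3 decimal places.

0.734

Total N = 1+13+12+6+138+7+11 = 188, so the proportions are 0.00532, 0.06915, 0.06383, 0.03191, 0.73404, 0.03723, 0.05851 (working shown to 5 dp, full precision carried).
The largest proportion is 0.73404, i.e. d = 0.734 to 3 decimal places.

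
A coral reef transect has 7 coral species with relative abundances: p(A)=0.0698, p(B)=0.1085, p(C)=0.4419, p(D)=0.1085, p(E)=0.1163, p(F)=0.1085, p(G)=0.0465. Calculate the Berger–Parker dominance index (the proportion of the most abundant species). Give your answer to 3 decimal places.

The largest proportion is 0.4419, i.e. d = 0.442 to 3 decimal places.

0.442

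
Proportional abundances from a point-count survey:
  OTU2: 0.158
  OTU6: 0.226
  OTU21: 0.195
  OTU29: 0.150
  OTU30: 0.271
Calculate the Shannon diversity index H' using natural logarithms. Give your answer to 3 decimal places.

Each pᵢ ln pᵢ term (working shown to 5 dp, full precision carried): 0.158×(-1.84516)=-0.29154, 0.226×(-1.48722)=-0.33611, 0.195×(-1.63476)=-0.31878, 0.15×(-1.89712)=-0.28457, 0.271×(-1.30564)=-0.35383.
Sum = -1.58482, so H' = 1.585.

1.585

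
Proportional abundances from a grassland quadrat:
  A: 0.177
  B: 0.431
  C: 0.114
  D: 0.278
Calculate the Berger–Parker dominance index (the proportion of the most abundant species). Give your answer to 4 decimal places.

0.4310

The largest proportion is 0.431, i.e. d = 0.4310 to 4 decimal places.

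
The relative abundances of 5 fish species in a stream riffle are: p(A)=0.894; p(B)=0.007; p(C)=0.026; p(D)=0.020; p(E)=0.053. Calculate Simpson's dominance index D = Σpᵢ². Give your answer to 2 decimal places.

D = 0.894² + 0.007² + 0.026² + 0.02² + 0.053² = 0.7992 + 0.0000 + 0.0007 + 0.0004 + 0.0028 = 0.8032 (working shown to 4 dp, full precision carried).
To 2 decimal places, D = 0.80.

0.80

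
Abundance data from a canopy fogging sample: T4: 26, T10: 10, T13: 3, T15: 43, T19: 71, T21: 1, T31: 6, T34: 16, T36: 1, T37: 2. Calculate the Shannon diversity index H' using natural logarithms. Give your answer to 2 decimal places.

1.66

Total N = 26+10+3+43+71+1+6+16+1+2 = 179, so the proportions are 0.1453, 0.0559, 0.0168, 0.2402, 0.3966, 0.0056, 0.0335, 0.0894, 0.0056, 0.0112 (working shown to 4 dp, full precision carried).
Each pᵢ ln pᵢ term: 0.1453×(-1.9293)=-0.2802, 0.0559×(-2.8848)=-0.1612, 0.0168×(-4.0888)=-0.0685, 0.2402×(-1.4262)=-0.3426, 0.3966×(-0.9247)=-0.3668, 0.0056×(-5.1874)=-0.0290, 0.0335×(-3.3956)=-0.1138, 0.0894×(-2.4148)=-0.2158, 0.0056×(-5.1874)=-0.0290, 0.0112×(-4.4942)=-0.0502.
Sum = -1.6571, so H' = 1.66.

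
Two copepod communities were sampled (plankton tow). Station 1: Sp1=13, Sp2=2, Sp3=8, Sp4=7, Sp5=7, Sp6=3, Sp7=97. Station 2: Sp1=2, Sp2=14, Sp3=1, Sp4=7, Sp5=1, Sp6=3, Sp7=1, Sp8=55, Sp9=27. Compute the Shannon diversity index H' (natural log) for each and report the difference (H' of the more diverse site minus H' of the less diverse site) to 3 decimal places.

Station 1: N=137, proportions 0.094891, 0.014599, 0.058394, 0.051095, 0.051095, 0.021898, 0.708029, giving H' = 1.083107 (working shown to 6 dp, full precision carried).
Station 2: N=111, proportions 0.018018, 0.126126, 0.009009, 0.063063, 0.009009, 0.027027, 0.009009, 0.495495, 0.243243, giving H' = 1.424474.
Difference = |1.083107 − 1.424474| = 0.341367, i.e. 0.341 to 3 decimal places.

0.341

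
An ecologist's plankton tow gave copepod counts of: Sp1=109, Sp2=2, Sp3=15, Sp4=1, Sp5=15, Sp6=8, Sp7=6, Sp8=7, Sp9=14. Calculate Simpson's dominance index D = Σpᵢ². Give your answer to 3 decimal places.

Total N = 109+2+15+1+15+8+6+7+14 = 177, so the proportions are 0.61582, 0.0113, 0.08475, 0.00565, 0.08475, 0.0452, 0.0339, 0.03955, 0.0791 (working shown to 5 dp, full precision carried).
D = 0.61582² + 0.0113² + 0.08475² + 0.00565² + 0.08475² + 0.0452² + 0.0339² + 0.03955² + 0.0791² = 0.37923 + 0.00013 + 0.00718 + 0.00003 + 0.00718 + 0.00204 + 0.00115 + 0.00156 + 0.00626 = 0.40477.
To 3 decimal places, D = 0.405.

0.405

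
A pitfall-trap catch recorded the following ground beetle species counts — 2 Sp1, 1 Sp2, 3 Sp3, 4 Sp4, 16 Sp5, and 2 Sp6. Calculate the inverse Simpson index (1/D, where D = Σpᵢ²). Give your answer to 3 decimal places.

2.703

Total N = 2+1+3+4+16+2 = 28, so the proportions are 0.071429, 0.035714, 0.107143, 0.142857, 0.571429, 0.071429 (working shown to 6 dp, full precision carried).
D = 0.071429² + 0.035714² + 0.107143² + 0.142857² + 0.571429² + 0.071429² = 0.005102 + 0.001276 + 0.011480 + 0.020408 + 0.326531 + 0.005102 = 0.369898.
So 1/D = 2.70345, i.e. 2.703 to 3 decimal places.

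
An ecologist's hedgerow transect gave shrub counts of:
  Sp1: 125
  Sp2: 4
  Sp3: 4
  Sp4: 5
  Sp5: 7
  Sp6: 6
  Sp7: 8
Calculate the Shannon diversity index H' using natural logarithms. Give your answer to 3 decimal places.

Total N = 125+4+4+5+7+6+8 = 159, so the proportions are 0.78616, 0.02516, 0.02516, 0.03145, 0.04403, 0.03774, 0.05031 (working shown to 5 dp, full precision carried).
Each pᵢ ln pᵢ term: 0.78616×(-0.24059)=-0.18914, 0.02516×(-3.68261)=-0.09264, 0.02516×(-3.68261)=-0.09264, 0.03145×(-3.45947)=-0.10879, 0.04403×(-3.12299)=-0.13749, 0.03774×(-3.27714)=-0.12367, 0.05031×(-2.98946)=-0.15041.
Sum = -0.89479, so H' = 0.895.

0.895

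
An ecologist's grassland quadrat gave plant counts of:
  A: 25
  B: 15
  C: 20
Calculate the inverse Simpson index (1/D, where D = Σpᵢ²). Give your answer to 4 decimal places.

2.8800

Total N = 25+15+20 = 60, so the proportions are 0.4166667, 0.25, 0.3333333 (working shown to 7 dp, full precision carried).
D = 0.4166667² + 0.25² + 0.3333333² = 0.1736111 + 0.0625000 + 0.1111111 = 0.3472222.
So 1/D = 2.880000, i.e. 2.8800 to 4 decimal places.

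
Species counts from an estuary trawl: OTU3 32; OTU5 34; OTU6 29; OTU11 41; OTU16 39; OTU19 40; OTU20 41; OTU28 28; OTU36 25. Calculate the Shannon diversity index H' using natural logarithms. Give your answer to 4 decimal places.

2.1826

Total N = 32+34+29+41+39+40+41+28+25 = 309, so the proportions are 0.10356, 0.110032, 0.093851, 0.132686, 0.126214, 0.12945, 0.132686, 0.090615, 0.080906 (working shown to 6 dp, full precision carried).
Each pᵢ ln pᵢ term: 0.10356×(-2.267605)=-0.234833, 0.110032×(-2.206981)=-0.242839, 0.093851×(-2.366045)=-0.222056, 0.132686×(-2.019769)=-0.267995, 0.126214×(-2.069780)=-0.261234, 0.12945×(-2.044462)=-0.264655, 0.132686×(-2.019769)=-0.267995, 0.090615×(-2.401137)=-0.217579, 0.080906×(-2.514465)=-0.203436.
Sum = -2.182623, so H' = 2.1826.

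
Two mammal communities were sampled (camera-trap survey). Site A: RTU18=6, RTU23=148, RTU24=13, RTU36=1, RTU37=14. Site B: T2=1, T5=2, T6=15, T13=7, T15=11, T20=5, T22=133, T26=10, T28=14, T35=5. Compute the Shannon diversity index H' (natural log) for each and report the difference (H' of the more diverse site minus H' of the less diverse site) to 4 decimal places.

Site A: N=182, proportions 0.032967, 0.8131868, 0.0714286, 0.0054945, 0.0769231, giving H' = 0.6950555 (working shown to 7 dp, full precision carried).
Site B: N=203, proportions 0.0049261, 0.0098522, 0.0738916, 0.0344828, 0.0541872, 0.0246305, 0.6551724, 0.0492611, 0.0689655, 0.0246305, giving H' = 1.3305029.
Difference = |0.6950555 − 1.3305029| = 0.6354474, i.e. 0.6354 to 4 decimal places.

0.6354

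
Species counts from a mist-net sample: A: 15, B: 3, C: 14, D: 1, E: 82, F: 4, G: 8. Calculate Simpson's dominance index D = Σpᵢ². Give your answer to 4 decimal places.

0.4486

Total N = 15+3+14+1+82+4+8 = 127, so the proportions are 0.11811, 0.023622, 0.110236, 0.007874, 0.645669, 0.031496, 0.062992 (working shown to 6 dp, full precision carried).
D = 0.11811² + 0.023622² + 0.110236² + 0.007874² + 0.645669² + 0.031496² + 0.062992² = 0.013950 + 0.000558 + 0.012152 + 0.000062 + 0.416889 + 0.000992 + 0.003968 = 0.448571.
To 4 decimal places, D = 0.4486.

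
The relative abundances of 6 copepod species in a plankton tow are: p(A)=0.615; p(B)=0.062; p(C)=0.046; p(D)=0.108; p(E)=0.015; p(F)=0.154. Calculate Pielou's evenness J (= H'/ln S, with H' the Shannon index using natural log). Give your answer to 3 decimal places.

H' = −Σ pᵢ ln pᵢ = −((-0.29897) + (-0.17240) + (-0.14164) + (-0.24037) + (-0.06300) + (-0.28810)) = 1.20448 (working shown to 5 dp, full precision carried).
With S = 6 species, ln S = 1.79176, so J = 1.20448/1.79176 = 0.67223, i.e. 0.672 to 3 decimal places.

0.672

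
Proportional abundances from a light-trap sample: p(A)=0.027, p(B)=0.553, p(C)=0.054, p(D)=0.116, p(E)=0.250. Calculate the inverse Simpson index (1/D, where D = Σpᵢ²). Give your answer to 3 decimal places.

2.595

D = 0.027² + 0.553² + 0.054² + 0.116² + 0.25² = 0.000729 + 0.305809 + 0.002916 + 0.013456 + 0.062500 = 0.385410 (working shown to 6 dp, full precision carried).
So 1/D = 2.59464, i.e. 2.595 to 3 decimal places.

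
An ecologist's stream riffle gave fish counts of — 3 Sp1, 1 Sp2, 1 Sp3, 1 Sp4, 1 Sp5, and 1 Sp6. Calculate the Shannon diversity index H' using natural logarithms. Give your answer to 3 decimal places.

Total N = 3+1+1+1+1+1 = 8, so the proportions are 0.375, 0.125, 0.125, 0.125, 0.125, 0.125 (working shown to 5 dp, full precision carried).
Each pᵢ ln pᵢ term: 0.375×(-0.98083)=-0.36781, 0.125×(-2.07944)=-0.25993, 0.125×(-2.07944)=-0.25993, 0.125×(-2.07944)=-0.25993, 0.125×(-2.07944)=-0.25993, 0.125×(-2.07944)=-0.25993.
Sum = -1.66746, so H' = 1.667.

1.667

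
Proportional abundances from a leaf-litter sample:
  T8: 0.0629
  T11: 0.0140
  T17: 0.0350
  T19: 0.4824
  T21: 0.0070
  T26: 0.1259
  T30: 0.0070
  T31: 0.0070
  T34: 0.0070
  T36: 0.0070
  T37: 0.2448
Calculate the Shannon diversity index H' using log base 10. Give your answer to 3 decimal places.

0.644

Each pᵢ log₁₀ pᵢ term (working shown to 5 dp, full precision carried): 0.0629×(-1.20135)=-0.07556, 0.014×(-1.85387)=-0.02595, 0.035×(-1.45593)=-0.05096, 0.4824×(-0.31659)=-0.15272, 0.007×(-2.15490)=-0.01508, 0.1259×(-0.89997)=-0.11331, 0.007×(-2.15490)=-0.01508, 0.007×(-2.15490)=-0.01508, 0.007×(-2.15490)=-0.01508, 0.007×(-2.15490)=-0.01508, 0.2448×(-0.61119)=-0.14962.
Sum = -0.64355, so H' = 0.644.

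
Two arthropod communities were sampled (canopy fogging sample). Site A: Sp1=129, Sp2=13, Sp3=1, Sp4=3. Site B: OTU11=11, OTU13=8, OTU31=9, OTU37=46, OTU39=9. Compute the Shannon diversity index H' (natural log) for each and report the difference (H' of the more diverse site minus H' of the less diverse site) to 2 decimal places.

0.86

Site A: N=146, proportions 0.8836, 0.089, 0.0068, 0.0205, giving H' = 0.4387 (working shown to 4 dp, full precision carried).
Site B: N=83, proportions 0.1325, 0.0964, 0.1084, 0.5542, 0.1084, giving H' = 1.3022.
Difference = |0.4387 − 1.3022| = 0.8635, i.e. 0.86 to 2 decimal places.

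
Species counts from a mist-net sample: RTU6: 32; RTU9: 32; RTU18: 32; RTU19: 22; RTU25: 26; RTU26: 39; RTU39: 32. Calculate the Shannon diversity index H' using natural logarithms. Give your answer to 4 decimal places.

1.9325

Total N = 32+32+32+22+26+39+32 = 215, so the proportions are 0.148837, 0.148837, 0.148837, 0.102326, 0.12093, 0.181395, 0.148837 (working shown to 6 dp, full precision carried).
Each pᵢ ln pᵢ term: 0.148837×(-1.904902)=-0.283520, 0.148837×(-1.904902)=-0.283520, 0.148837×(-1.904902)=-0.283520, 0.102326×(-2.279596)=-0.233261, 0.12093×(-2.112541)=-0.255470, 0.181395×(-1.707076)=-0.309656, 0.148837×(-1.904902)=-0.283520.
Sum = -1.932468, so H' = 1.9325.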